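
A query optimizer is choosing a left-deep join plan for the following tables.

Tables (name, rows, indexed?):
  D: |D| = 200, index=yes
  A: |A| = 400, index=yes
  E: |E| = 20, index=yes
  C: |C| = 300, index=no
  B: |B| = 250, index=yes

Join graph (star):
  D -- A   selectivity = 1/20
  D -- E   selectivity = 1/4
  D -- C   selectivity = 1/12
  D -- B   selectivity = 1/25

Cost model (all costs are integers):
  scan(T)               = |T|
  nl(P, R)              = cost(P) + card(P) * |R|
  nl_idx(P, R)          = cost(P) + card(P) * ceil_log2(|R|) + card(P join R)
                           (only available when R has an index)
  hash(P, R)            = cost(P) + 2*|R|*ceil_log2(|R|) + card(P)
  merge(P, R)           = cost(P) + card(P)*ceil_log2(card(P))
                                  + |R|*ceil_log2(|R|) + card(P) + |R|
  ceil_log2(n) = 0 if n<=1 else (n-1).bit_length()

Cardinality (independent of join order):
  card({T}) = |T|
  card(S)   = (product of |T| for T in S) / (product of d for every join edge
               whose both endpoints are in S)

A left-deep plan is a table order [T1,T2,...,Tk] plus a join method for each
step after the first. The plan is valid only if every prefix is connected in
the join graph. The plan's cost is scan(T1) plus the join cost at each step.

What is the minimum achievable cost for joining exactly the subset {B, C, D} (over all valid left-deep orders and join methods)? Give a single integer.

11100

Selinger DP over subsets of {B,C,D}:
  {D}: scan cost=200, card=200
  {C}: scan cost=300, card=300
  {B}: scan cost=250, card=250
  {CD}: card=5000; try (D,hash)→3800, (C,merge)→5000, (D,merge)→5100, (C,hash)→5800, (D,nl_idx)→7700, (C,nl)→60200 …(+1); best=3800 via (D,hash)
  {BD}: card=2000; try (D,hash)→3700, (B,nl_idx)→3800, (D,nl_idx)→4250, (B,merge)→4250, (D,merge)→4300, (B,hash)→4400 …(+2); best=3700 via (D,hash)
  {BCD}: card=50000; try (C,hash)→11100, (B,hash)→12800, (C,merge)→30700, (B,merge)→76050, (B,nl_idx)→93800, (C,nl)→603700 …(+1); best=11100 via (C,hash)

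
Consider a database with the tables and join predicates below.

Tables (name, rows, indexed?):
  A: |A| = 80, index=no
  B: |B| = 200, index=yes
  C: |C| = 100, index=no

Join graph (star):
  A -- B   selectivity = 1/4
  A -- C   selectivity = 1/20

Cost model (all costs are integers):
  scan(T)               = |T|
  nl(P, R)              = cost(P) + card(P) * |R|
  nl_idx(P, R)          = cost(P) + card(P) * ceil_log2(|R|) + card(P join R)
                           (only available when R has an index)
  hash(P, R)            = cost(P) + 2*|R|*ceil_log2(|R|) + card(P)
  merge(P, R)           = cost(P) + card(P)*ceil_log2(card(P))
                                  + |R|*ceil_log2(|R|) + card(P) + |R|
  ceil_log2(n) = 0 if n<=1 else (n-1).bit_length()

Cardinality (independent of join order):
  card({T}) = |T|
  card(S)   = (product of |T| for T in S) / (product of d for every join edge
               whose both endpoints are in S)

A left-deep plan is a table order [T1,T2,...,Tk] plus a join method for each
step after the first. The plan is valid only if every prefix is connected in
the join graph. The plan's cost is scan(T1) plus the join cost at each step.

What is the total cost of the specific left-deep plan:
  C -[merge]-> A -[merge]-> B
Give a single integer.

step 1: scan C: cost=100, card=100
step 2: join A via merge
    card(P join A) = 100*80/(20) = 400
    cost = 100 + 100*7 + 80*7 + 100 + 80 = 1540
step 3: join B via merge
    card(P join B) = 400*200/(4) = 20000
    cost = 1540 + 400*9 + 200*8 + 400 + 200 = 7340

7340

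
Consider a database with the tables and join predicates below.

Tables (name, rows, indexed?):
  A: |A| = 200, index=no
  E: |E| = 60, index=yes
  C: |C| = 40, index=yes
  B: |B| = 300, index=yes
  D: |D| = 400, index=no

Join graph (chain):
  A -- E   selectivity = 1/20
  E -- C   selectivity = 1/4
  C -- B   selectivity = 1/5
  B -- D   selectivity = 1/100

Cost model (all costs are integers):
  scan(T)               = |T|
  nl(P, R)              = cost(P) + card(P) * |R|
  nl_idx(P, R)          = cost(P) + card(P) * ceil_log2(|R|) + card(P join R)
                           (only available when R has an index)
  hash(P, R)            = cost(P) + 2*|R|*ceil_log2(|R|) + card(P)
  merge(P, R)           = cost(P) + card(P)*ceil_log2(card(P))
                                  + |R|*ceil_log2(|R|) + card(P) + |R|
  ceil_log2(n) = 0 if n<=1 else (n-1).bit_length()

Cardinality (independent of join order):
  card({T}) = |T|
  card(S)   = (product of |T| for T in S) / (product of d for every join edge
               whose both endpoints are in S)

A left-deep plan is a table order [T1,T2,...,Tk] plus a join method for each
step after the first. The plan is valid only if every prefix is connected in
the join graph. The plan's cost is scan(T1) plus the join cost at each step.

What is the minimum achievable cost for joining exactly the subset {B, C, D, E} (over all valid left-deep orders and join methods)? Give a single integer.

Selinger DP over subsets of {B,C,D,E}:
  {E}: scan cost=60, card=60
  {C}: scan cost=40, card=40
  {B}: scan cost=300, card=300
  {D}: scan cost=400, card=400
  {CE}: card=600; try (C,hash)→600, (E,merge)→740, (C,merge)→760, (E,hash)→800, (E,nl_idx)→880, (C,nl_idx)→1020 …(+2); best=600 via (C,hash)
  {BC}: card=2400; try (C,hash)→1080, (B,nl_idx)→2800, (B,merge)→3320, (C,merge)→3580, (C,nl_idx)→4500, (B,hash)→5480 …(+2); best=1080 via (C,hash)
  {BD}: card=1200; try (B,nl_idx)→5200, (B,hash)→6200, (D,merge)→7300, (B,merge)→7400, (D,hash)→7800, (D,nl)→120300 …(+1); best=5200 via (B,nl_idx)
  {BCE}: card=36000; try (E,hash)→4200, (B,hash)→6600, (B,merge)→10200, (E,merge)→32700, (B,nl_idx)→42000, (E,nl_idx)→51480 …(+2); best=4200 via (E,hash)
  {BCD}: card=9600; try (C,hash)→6880, (D,hash)→10680, (C,merge)→19880, (C,nl_idx)→22000, (D,merge)→36280, (C,nl)→53200 …(+1); best=6880 via (C,hash)
  {BCDE}: card=144000; try (E,hash)→17200, (D,hash)→47400, (E,merge)→151300, (E,nl_idx)→208480, (E,nl)→582880, (D,merge)→620200 …(+1); best=17200 via (E,hash)

17200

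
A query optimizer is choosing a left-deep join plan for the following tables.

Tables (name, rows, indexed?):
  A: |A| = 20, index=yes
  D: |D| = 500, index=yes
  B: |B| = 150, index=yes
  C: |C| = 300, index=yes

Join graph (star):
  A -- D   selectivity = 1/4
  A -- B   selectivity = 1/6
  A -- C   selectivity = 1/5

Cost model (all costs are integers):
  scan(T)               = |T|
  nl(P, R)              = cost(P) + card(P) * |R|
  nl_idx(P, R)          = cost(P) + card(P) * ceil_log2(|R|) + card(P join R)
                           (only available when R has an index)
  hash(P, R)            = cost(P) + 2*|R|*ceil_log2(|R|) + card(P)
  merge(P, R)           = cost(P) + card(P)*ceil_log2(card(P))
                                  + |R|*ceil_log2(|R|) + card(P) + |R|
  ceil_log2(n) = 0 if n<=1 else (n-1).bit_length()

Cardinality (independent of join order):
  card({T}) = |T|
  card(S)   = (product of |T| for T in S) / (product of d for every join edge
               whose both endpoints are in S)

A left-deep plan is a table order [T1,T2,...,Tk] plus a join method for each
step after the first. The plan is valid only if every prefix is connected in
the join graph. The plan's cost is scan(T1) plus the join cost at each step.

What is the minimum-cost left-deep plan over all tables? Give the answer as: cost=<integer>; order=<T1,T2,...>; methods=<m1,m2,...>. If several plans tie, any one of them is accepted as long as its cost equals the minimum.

Selinger DP (subsets sized 1..n):
  {A}: scan cost=20, card=20
  {D}: scan cost=500, card=500
  {B}: scan cost=150, card=150
  {C}: scan cost=300, card=300
  {AD}: card=2500; try (A,hash)→1200, (D,nl_idx)→2700, (D,merge)→5140, (A,nl_idx)→5500, (A,merge)→5620, (D,hash)→9040 …(+2); best=1200 via (A,hash)
  {AB}: card=500; try (A,hash)→500, (B,nl_idx)→680, (A,nl_idx)→1400, (B,merge)→1490, (A,merge)→1620, (B,hash)→2440 …(+2); best=500 via (A,hash)
  {AC}: card=1200; try (A,hash)→800, (C,nl_idx)→1400, (A,nl_idx)→3000, (C,merge)→3140, (A,merge)→3420, (C,hash)→5440 …(+2); best=800 via (A,hash)
  {ABD}: card=62500; try (B,hash)→6100, (D,hash)→10000, (D,merge)→10500, (B,merge)→35050, (D,nl_idx)→67500, (B,nl_idx)→83700 …(+2); best=6100 via (B,hash)
  {ACD}: card=150000; try (C,hash)→9100, (D,hash)→11000, (D,merge)→20200, (C,merge)→36700, (D,nl_idx)→161600, (C,nl_idx)→173700 …(+2); best=9100 via (C,hash)
  {ABC}: card=30000; try (B,hash)→4400, (C,hash)→6400, (C,merge)→8500, (B,merge)→16550, (C,nl_idx)→35000, (B,nl_idx)→40400 …(+2); best=4400 via (B,hash)
  {ABCD}: card=3750000; try (D,hash)→43400, (C,hash)→74000, (B,hash)→161500, (D,merge)→489400, (C,merge)→1071600, (B,merge)→2860450 …(+6); best=43400 via (D,hash)

cost=43400; order=C,A,B,D; methods=hash,hash,hash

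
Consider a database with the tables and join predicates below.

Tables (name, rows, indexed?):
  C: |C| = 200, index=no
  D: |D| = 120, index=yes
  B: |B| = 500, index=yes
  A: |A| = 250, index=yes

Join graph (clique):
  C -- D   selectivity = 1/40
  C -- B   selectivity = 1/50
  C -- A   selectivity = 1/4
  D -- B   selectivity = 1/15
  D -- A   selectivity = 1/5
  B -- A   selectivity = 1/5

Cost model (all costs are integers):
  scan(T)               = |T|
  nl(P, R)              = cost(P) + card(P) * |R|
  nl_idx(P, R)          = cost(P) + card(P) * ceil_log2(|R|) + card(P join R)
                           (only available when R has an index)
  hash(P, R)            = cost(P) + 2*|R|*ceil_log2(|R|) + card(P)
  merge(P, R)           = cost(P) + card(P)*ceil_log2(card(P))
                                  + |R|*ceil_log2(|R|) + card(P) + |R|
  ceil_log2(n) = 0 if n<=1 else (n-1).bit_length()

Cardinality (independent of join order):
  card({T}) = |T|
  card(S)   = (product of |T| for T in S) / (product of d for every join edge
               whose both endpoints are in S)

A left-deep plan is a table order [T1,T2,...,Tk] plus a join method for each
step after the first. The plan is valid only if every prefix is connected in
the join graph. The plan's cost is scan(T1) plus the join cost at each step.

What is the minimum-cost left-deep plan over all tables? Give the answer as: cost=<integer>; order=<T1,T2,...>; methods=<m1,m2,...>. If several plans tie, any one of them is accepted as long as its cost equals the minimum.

cost=11880; order=C,B,D,A; methods=nl_idx,hash,nl_idx

Selinger DP (subsets sized 1..n):
  {C}: scan cost=200, card=200
  {D}: scan cost=120, card=120
  {B}: scan cost=500, card=500
  {A}: scan cost=250, card=250
  {CD}: card=600; try (D,hash)→2080, (D,nl_idx)→2200, (C,merge)→2880, (D,merge)→2960, (C,hash)→3440, (C,nl)→24120 …(+1); best=2080 via (D,hash)
  {BC}: card=2000; try (B,nl_idx)→4000, (C,hash)→4200, (B,merge)→7000, (C,merge)→7300, (B,hash)→9400, (B,nl)→100200 …(+1); best=4000 via (B,nl_idx)
  {AC}: card=12500; try (C,hash)→3700, (A,merge)→4250, (C,merge)→4300, (A,hash)→4400, (A,nl_idx)→14300, (A,nl)→50200 …(+1); best=3700 via (C,hash)
  {BD}: card=4000; try (D,hash)→2680, (B,nl_idx)→5200, (B,merge)→6080, (D,merge)→6460, (D,nl_idx)→8000, (B,hash)→9240 …(+2); best=2680 via (D,hash)
  {AD}: card=6000; try (D,hash)→2180, (A,merge)→3330, (D,merge)→3460, (A,hash)→4240, (A,nl_idx)→7080, (D,nl_idx)→8000 …(+2); best=2180 via (D,hash)
  {AB}: card=25000; try (A,hash)→5000, (B,merge)→7500, (A,merge)→7750, (B,hash)→9500, (B,nl_idx)→27500, (A,nl_idx)→29500 …(+2); best=5000 via (A,hash)
  {BCD}: card=400; try (D,hash)→7680, (B,nl_idx)→7880, (C,hash)→9880, (B,hash)→11680, (B,merge)→13680, (D,nl_idx)→18400 …(+5); best=7680 via (D,hash)
  {ACD}: card=7500; try (A,hash)→6680, (A,merge)→10930, (C,hash)→11380, (A,nl_idx)→14380, (D,hash)→17880, (C,merge)→87980 …(+5); best=6680 via (A,hash)
  {ABC}: card=25000; try (A,hash)→10000, (B,hash)→25200, (A,merge)→30250, (C,hash)→33200, (A,nl_idx)→45000, (B,nl_idx)→141200 …(+5); best=10000 via (A,hash)
  {ABD}: card=40000; try (A,hash)→10680, (B,hash)→17180, (D,hash)→31680, (A,merge)→56930, (A,nl_idx)→74680, (B,merge)→91180 …(+6); best=10680 via (A,hash)
  {ABCD}: card=1000; try (A,nl_idx)→11880, (A,hash)→12080, (A,merge)→13930, (B,hash)→23180, (D,hash)→36680, (C,hash)→53880 …(+9); best=11880 via (A,nl_idx)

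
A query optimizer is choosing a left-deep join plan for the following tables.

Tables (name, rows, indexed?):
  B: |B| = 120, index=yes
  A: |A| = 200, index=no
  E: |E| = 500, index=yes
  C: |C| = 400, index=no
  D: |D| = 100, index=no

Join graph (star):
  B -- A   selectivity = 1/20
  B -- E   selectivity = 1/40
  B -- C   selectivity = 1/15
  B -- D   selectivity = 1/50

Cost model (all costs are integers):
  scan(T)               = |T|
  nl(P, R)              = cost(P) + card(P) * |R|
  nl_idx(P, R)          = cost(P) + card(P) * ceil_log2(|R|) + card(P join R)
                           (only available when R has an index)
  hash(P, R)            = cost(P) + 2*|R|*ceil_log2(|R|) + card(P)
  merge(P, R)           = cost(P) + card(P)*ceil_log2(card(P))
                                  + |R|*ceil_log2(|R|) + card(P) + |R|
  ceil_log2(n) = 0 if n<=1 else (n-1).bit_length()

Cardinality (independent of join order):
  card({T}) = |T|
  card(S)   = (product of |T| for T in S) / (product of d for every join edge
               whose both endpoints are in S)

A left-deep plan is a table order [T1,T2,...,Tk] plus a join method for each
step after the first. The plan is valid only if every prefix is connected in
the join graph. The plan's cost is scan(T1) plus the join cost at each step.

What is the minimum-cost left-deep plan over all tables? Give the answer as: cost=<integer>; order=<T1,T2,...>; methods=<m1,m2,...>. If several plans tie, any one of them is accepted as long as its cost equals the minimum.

cost=48980; order=E,B,D,A,C; methods=hash,hash,hash,hash

Selinger DP (subsets sized 1..n):
  {B}: scan cost=120, card=120
  {A}: scan cost=200, card=200
  {E}: scan cost=500, card=500
  {C}: scan cost=400, card=400
  {D}: scan cost=100, card=100
  {AB}: card=1200; try (B,hash)→2080, (B,nl_idx)→2800, (A,merge)→2880, (B,merge)→2960, (A,hash)→3440, (A,nl)→24120 …(+1); best=2080 via (B,hash)
  {BE}: card=1500; try (B,hash)→2680, (E,nl_idx)→2700, (B,nl_idx)→5500, (E,merge)→6080, (B,merge)→6460, (E,hash)→9240 …(+2); best=2680 via (B,hash)
  {BC}: card=3200; try (B,hash)→2480, (C,merge)→5080, (B,merge)→5360, (B,nl_idx)→6400, (C,hash)→7440, (C,nl)→48120 …(+1); best=2480 via (B,hash)
  {BD}: card=240; try (B,nl_idx)→1040, (D,hash)→1640, (B,merge)→1860, (D,merge)→1880, (B,hash)→1880, (B,nl)→12100 …(+1); best=1040 via (B,nl_idx)
  {ABE}: card=15000; try (A,hash)→7380, (E,hash)→12280, (E,merge)→21480, (A,merge)→22480, (E,nl_idx)→27880, (A,nl)→302680 …(+1); best=7380 via (A,hash)
  {ABC}: card=32000; try (A,hash)→8880, (C,hash)→10480, (C,merge)→20480, (A,merge)→45880, (C,nl)→482080, (A,nl)→642480; best=8880 via (A,hash)
  {ABD}: card=2400; try (A,hash)→4480, (D,hash)→4680, (A,merge)→5000, (D,merge)→17280, (A,nl)→49040, (D,nl)→122080; best=4480 via (A,hash)
  {BCE}: card=40000; try (C,hash)→11380, (E,hash)→14680, (C,merge)→24680, (E,merge)→49080, (E,nl_idx)→71280, (C,nl)→602680 …(+1); best=11380 via (C,hash)
  {BDE}: card=3000; try (D,hash)→5580, (E,nl_idx)→6200, (E,merge)→8200, (E,hash)→10280, (D,merge)→21480, (E,nl)→121040 …(+1); best=5580 via (D,hash)
  {BCD}: card=6400; try (D,hash)→7080, (C,merge)→7200, (C,hash)→8480, (D,merge)→44880, (C,nl)→97040, (D,nl)→322480; best=7080 via (D,hash)
  {ABCE}: card=400000; try (C,hash)→29580, (E,hash)→49880, (A,hash)→54580, (C,merge)→236380, (E,merge)→525880, (A,merge)→693180 …(+4); best=29580 via (C,hash)
  {ABDE}: card=30000; try (A,hash)→11780, (E,hash)→15880, (D,hash)→23780, (E,merge)→40680, (A,merge)→46380, (E,nl_idx)→56080 …(+4); best=11780 via (A,hash)
  {ABCD}: card=64000; try (C,hash)→14080, (A,hash)→16680, (C,merge)→39680, (D,hash)→42280, (A,merge)→98480, (D,merge)→521680 …(+3); best=14080 via (C,hash)
  {BCDE}: card=80000; try (C,hash)→15780, (E,hash)→22480, (C,merge)→48580, (D,hash)→52780, (E,merge)→101680, (E,nl_idx)→144680 …(+4); best=15780 via (C,hash)
  {ABCDE}: card=800000; try (C,hash)→48980, (E,hash)→87080, (A,hash)→98980, (D,hash)→430980, (C,merge)→495780, (E,merge)→1107080 …(+7); best=48980 via (C,hash)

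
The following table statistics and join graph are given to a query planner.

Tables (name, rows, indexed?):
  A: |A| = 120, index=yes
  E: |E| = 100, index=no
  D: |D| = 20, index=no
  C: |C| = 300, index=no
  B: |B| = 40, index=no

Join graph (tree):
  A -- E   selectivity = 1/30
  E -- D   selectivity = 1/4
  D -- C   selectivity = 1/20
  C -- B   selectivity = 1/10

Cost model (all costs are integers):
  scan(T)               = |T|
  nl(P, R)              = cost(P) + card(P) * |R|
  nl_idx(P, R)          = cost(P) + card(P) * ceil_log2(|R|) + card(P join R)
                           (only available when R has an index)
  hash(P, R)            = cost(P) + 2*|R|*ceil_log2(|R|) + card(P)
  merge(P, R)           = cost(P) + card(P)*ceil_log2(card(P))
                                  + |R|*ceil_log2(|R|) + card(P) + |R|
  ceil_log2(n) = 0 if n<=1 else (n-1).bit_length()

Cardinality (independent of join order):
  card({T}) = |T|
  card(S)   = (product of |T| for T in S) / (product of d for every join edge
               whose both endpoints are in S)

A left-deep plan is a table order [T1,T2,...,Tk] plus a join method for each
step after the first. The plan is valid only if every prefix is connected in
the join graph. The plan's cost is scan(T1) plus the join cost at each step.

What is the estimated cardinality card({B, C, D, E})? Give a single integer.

30000

Tables in S: B(40), C(300), D(20), E(100)
Edges inside S: E-D(d=4), D-C(d=20), C-B(d=10)
numerator = 40 * 300 * 20 * 100 = 24000000
denominator = 4 * 20 * 10 = 800
card(S) = 24000000 / 800 = 30000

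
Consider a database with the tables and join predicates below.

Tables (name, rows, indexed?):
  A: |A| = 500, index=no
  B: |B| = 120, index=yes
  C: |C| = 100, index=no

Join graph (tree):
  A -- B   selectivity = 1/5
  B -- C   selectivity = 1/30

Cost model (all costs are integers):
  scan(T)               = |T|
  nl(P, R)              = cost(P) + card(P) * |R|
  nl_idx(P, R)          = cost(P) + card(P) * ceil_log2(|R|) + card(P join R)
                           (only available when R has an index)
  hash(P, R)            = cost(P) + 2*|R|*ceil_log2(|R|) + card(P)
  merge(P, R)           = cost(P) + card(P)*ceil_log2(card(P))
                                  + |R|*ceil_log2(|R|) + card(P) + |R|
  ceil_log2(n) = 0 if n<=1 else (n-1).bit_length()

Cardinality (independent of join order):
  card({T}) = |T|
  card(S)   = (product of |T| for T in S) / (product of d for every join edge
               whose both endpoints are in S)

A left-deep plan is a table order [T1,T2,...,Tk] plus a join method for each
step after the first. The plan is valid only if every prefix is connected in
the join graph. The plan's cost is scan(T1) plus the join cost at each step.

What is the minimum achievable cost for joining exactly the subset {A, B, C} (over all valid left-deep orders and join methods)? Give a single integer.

10200

Selinger DP over subsets of {A,B,C}:
  {A}: scan cost=500, card=500
  {B}: scan cost=120, card=120
  {C}: scan cost=100, card=100
  {AB}: card=12000; try (B,hash)→2680, (A,merge)→6080, (B,merge)→6460, (A,hash)→9240, (B,nl_idx)→16000, (A,nl)→60120 …(+1); best=2680 via (B,hash)
  {BC}: card=400; try (B,nl_idx)→1200, (C,hash)→1640, (B,merge)→1860, (C,merge)→1880, (B,hash)→1880, (B,nl)→12100 …(+1); best=1200 via (B,nl_idx)
  {ABC}: card=40000; try (A,merge)→10200, (A,hash)→10600, (C,hash)→16080, (C,merge)→183480, (A,nl)→201200, (C,nl)→1202680; best=10200 via (A,merge)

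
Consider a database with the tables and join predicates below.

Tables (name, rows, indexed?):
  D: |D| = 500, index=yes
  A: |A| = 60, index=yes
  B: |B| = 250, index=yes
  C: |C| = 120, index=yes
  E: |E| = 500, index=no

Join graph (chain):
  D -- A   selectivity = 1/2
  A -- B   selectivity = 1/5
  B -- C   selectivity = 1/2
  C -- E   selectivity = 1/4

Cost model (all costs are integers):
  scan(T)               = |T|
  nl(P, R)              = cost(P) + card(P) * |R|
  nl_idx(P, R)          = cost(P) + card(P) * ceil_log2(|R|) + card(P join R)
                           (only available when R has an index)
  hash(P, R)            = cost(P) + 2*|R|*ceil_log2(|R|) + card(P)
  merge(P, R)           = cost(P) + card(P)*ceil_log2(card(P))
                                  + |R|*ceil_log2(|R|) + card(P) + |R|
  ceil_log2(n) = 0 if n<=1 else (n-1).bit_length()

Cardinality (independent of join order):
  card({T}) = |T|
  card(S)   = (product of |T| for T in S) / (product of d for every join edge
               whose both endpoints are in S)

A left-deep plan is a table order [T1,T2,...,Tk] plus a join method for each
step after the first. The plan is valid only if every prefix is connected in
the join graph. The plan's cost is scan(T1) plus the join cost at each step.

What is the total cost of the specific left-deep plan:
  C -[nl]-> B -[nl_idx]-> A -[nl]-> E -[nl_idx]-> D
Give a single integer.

5917800120

step 1: scan C: cost=120, card=120
step 2: join B via nl
    card(P join B) = 120*250/(2) = 15000
    cost = 120 + 120*250 = 30120
step 3: join A via nl_idx
    card(P join A) = 15000*60/(5) = 180000
    cost = 30120 + 15000*6 + 180000 = 300120
step 4: join E via nl
    card(P join E) = 180000*500/(4) = 22500000
    cost = 300120 + 180000*500 = 90300120
step 5: join D via nl_idx
    card(P join D) = 22500000*500/(2) = 5625000000
    cost = 90300120 + 22500000*9 + 5625000000 = 5917800120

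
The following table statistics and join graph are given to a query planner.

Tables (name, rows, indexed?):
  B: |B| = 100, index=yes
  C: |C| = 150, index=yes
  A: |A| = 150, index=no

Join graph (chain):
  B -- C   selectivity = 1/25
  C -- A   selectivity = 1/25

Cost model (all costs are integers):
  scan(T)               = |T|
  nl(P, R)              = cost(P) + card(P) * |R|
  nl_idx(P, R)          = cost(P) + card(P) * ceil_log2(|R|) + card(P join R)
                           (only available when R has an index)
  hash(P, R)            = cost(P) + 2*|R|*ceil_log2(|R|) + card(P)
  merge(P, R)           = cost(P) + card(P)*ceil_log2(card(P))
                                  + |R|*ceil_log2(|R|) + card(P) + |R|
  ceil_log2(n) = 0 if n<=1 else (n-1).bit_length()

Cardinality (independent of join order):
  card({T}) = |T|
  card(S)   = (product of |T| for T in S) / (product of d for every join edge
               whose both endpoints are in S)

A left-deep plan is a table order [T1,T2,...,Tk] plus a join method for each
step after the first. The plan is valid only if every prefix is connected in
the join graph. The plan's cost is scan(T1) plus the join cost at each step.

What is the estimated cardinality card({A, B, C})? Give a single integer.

3600

Tables in S: A(150), B(100), C(150)
Edges inside S: B-C(d=25), C-A(d=25)
numerator = 150 * 100 * 150 = 2250000
denominator = 25 * 25 = 625
card(S) = 2250000 / 625 = 3600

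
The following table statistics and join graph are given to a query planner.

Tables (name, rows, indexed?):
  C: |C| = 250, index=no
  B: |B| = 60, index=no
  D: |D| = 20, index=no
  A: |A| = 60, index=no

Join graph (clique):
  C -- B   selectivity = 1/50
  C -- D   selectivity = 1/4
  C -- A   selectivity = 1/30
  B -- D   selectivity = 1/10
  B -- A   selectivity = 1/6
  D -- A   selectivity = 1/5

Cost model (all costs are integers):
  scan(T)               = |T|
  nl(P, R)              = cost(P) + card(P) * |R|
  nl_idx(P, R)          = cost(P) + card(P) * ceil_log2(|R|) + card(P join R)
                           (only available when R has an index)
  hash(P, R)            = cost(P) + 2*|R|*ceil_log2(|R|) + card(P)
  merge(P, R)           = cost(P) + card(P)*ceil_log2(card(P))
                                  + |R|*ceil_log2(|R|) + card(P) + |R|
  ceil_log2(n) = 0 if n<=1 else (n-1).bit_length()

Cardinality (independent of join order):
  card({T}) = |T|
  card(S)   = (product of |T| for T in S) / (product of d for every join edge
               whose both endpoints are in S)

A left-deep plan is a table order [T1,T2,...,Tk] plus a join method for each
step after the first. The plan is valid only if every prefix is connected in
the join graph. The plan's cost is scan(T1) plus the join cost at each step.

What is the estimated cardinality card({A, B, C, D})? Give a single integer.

Tables in S: A(60), B(60), C(250), D(20)
Edges inside S: C-B(d=50), C-D(d=4), C-A(d=30), B-D(d=10), B-A(d=6), D-A(d=5)
numerator = 60 * 60 * 250 * 20 = 18000000
denominator = 50 * 4 * 30 * 10 * 6 * 5 = 1800000
card(S) = 18000000 / 1800000 = 10

10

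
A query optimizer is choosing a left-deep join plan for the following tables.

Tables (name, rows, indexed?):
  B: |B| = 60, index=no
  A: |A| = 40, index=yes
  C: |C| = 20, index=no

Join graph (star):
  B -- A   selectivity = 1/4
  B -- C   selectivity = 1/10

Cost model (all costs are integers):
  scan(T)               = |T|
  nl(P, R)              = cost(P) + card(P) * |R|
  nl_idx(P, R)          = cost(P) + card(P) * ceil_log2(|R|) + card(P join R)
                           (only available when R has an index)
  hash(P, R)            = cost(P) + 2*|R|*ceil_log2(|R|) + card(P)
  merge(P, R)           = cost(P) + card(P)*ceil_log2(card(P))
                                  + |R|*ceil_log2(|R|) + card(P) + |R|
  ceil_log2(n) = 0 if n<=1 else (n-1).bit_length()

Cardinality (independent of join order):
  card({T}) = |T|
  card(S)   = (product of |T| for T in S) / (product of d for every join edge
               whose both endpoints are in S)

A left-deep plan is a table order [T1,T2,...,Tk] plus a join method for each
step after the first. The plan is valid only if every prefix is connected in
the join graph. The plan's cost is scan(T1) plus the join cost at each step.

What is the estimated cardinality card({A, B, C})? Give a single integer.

1200

Tables in S: A(40), B(60), C(20)
Edges inside S: B-A(d=4), B-C(d=10)
numerator = 40 * 60 * 20 = 48000
denominator = 4 * 10 = 40
card(S) = 48000 / 40 = 1200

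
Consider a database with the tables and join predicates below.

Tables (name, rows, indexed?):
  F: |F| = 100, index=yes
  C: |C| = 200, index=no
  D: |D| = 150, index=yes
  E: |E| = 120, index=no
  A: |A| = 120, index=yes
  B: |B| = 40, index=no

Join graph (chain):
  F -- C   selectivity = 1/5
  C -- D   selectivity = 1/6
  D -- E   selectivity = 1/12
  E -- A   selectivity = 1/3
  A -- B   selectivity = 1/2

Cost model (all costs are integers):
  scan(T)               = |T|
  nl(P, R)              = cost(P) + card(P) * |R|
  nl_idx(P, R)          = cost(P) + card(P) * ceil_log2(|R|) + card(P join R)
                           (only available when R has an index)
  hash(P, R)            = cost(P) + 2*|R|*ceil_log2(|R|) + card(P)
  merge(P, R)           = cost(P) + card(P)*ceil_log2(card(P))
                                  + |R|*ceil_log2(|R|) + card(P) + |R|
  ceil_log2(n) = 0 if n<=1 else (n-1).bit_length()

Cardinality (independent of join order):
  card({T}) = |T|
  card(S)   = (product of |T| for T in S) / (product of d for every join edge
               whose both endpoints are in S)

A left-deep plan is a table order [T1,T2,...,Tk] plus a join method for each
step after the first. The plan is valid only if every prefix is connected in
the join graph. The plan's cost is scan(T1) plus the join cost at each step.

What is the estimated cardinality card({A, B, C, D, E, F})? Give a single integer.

Tables in S: A(120), B(40), C(200), D(150), E(120), F(100)
Edges inside S: F-C(d=5), C-D(d=6), D-E(d=12), E-A(d=3), A-B(d=2)
numerator = 120 * 40 * 200 * 150 * 120 * 100 = 1728000000000
denominator = 5 * 6 * 12 * 3 * 2 = 2160
card(S) = 1728000000000 / 2160 = 800000000

800000000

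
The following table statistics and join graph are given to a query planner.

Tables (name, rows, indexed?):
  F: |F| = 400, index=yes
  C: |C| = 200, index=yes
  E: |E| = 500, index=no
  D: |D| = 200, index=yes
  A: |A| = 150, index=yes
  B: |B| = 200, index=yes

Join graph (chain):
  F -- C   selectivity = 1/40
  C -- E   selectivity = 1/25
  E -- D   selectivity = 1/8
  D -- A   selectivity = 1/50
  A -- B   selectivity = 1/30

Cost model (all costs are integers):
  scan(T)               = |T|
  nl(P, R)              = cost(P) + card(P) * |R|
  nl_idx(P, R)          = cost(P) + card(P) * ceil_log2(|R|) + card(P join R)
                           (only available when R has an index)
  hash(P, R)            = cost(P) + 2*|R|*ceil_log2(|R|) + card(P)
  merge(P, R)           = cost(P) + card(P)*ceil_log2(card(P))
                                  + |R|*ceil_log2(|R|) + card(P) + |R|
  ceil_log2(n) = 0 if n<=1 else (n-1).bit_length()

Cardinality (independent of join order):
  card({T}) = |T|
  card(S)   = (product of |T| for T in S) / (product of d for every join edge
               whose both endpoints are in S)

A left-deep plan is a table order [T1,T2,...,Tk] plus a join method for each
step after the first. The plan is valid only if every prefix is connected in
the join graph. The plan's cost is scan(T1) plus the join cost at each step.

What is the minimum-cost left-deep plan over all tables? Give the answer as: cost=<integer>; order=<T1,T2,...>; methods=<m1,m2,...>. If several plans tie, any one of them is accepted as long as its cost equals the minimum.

cost=2279150; order=A,D,B,E,C,F; methods=nl_idx,hash,hash,hash,hash

Selinger DP (subsets sized 1..n):
  {F}: scan cost=400, card=400
  {C}: scan cost=200, card=200
  {E}: scan cost=500, card=500
  {D}: scan cost=200, card=200
  {A}: scan cost=150, card=150
  {B}: scan cost=200, card=200
  {CF}: card=2000; try (F,nl_idx)→4000, (C,hash)→4000, (C,nl_idx)→5600, (F,merge)→6000, (C,merge)→6200, (F,hash)→7600 …(+2); best=4000 via (F,nl_idx)
  {CE}: card=4000; try (C,hash)→4200, (E,merge)→7000, (C,merge)→7300, (C,nl_idx)→8500, (E,hash)→9400, (E,nl)→100200 …(+1); best=4200 via (C,hash)
  {DE}: card=12500; try (D,hash)→4200, (E,merge)→7000, (D,merge)→7300, (E,hash)→9400, (D,nl_idx)→17000, (E,nl)→100200 …(+1); best=4200 via (D,hash)
  {AD}: card=600; try (D,nl_idx)→1950, (A,nl_idx)→2400, (A,hash)→2800, (D,merge)→3300, (A,merge)→3350, (D,hash)→3500 …(+2); best=1950 via (D,nl_idx)
  {AB}: card=1000; try (B,nl_idx)→2350, (A,hash)→2800, (A,nl_idx)→2800, (B,merge)→3300, (A,merge)→3350, (B,hash)→3500 …(+2); best=2350 via (B,nl_idx)
  {CEF}: card=40000; try (E,hash)→15000, (F,hash)→15400, (E,merge)→33000, (F,merge)→60200, (F,nl_idx)→80200, (E,nl)→1004000 …(+1); best=15000 via (E,hash)
  {CDE}: card=100000; try (D,hash)→11400, (C,hash)→19900, (D,merge)→58000, (D,nl_idx)→136200, (C,merge)→193500, (C,nl_idx)→204200 …(+2); best=11400 via (D,hash)
  {ADE}: card=37500; try (E,hash)→11550, (E,merge)→13550, (A,hash)→19100, (A,nl_idx)→141700, (A,merge)→193050, (E,nl)→301950 …(+1); best=11550 via (E,hash)
  {ABD}: card=4000; try (B,hash)→5750, (D,hash)→6550, (B,merge)→10350, (B,nl_idx)→10750, (D,nl_idx)→14350, (D,merge)→15150 …(+2); best=5750 via (B,hash)
  {CDEF}: card=1000000; try (D,hash)→58200, (F,hash)→118600, (D,merge)→696800, (D,nl_idx)→1335000, (F,merge)→1815400, (F,nl_idx)→1911400 …(+2); best=58200 via (D,hash)
  {ACDE}: card=300000; try (C,hash)→52250, (A,hash)→113800, (C,nl_idx)→611550, (C,merge)→650850, (A,nl_idx)→1111400, (A,merge)→1812750 …(+2); best=52250 via (C,hash)
  {ABDE}: card=250000; try (E,hash)→18750, (B,hash)→52250, (E,merge)→62750, (B,nl_idx)→561550, (B,merge)→650850, (E,nl)→2005750 …(+1); best=18750 via (E,hash)
  {ACDEF}: card=3000000; try (F,hash)→359450, (A,hash)→1060600, (F,nl_idx)→5752250, (F,merge)→6056250, (A,nl_idx)→11058200, (A,merge)→21059550 …(+2); best=359450 via (F,hash)
  {ABCDE}: card=2000000; try (C,hash)→271950, (B,hash)→355450, (C,nl_idx)→4018750, (B,nl_idx)→4452250, (C,merge)→4770550, (B,merge)→6054050 …(+2); best=271950 via (C,hash)
  {ABCDEF}: card=20000000; try (F,hash)→2279150, (B,hash)→3362650, (F,nl_idx)→38271950, (F,merge)→44275950, (B,nl_idx)→44359450, (B,merge)→69361250 …(+2); best=2279150 via (F,hash)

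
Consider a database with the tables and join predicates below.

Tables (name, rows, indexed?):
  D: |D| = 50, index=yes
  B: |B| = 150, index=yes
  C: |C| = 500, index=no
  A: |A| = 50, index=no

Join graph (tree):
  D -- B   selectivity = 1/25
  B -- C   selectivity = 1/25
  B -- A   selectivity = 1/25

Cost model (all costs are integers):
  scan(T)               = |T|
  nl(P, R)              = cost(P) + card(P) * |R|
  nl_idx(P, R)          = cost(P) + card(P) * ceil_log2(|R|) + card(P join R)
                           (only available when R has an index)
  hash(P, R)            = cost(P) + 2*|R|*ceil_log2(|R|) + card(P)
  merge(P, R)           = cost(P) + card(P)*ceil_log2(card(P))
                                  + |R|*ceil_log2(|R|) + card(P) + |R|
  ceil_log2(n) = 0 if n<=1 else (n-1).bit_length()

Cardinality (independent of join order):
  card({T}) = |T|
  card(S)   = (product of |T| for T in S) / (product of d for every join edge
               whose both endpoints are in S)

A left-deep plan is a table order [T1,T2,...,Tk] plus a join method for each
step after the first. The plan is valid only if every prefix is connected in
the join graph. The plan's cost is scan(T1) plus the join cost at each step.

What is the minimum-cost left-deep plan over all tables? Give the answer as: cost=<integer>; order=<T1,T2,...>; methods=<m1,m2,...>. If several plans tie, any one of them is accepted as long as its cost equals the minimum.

cost=11250; order=A,B,D,C; methods=nl_idx,hash,hash

Selinger DP (subsets sized 1..n):
  {D}: scan cost=50, card=50
  {B}: scan cost=150, card=150
  {C}: scan cost=500, card=500
  {A}: scan cost=50, card=50
  {BD}: card=300; try (B,nl_idx)→750, (D,hash)→900, (D,nl_idx)→1350, (B,merge)→1750, (D,merge)→1850, (B,hash)→2500 …(+2); best=750 via (B,nl_idx)
  {BC}: card=3000; try (B,hash)→3400, (C,merge)→6500, (B,merge)→6850, (B,nl_idx)→7500, (C,hash)→9300, (C,nl)→75150 …(+1); best=3400 via (B,hash)
  {AB}: card=300; try (B,nl_idx)→750, (A,hash)→900, (B,merge)→1750, (A,merge)→1850, (B,hash)→2500, (B,nl)→7550 …(+1); best=750 via (B,nl_idx)
  {BCD}: card=6000; try (D,hash)→7000, (C,merge)→8750, (C,hash)→10050, (D,nl_idx)→27400, (D,merge)→42750, (C,nl)→150750 …(+1); best=7000 via (D,hash)
  {ABD}: card=600; try (D,hash)→1650, (A,hash)→1650, (D,nl_idx)→3150, (D,merge)→4100, (A,merge)→4100, (D,nl)→15750 …(+1); best=1650 via (D,hash)
  {ABC}: card=6000; try (A,hash)→7000, (C,merge)→8750, (C,hash)→10050, (A,merge)→42750, (C,nl)→150750, (A,nl)→153400; best=7000 via (A,hash)
  {ABCD}: card=12000; try (C,hash)→11250, (C,merge)→13250, (D,hash)→13600, (A,hash)→13600, (D,nl_idx)→55000, (D,merge)→91350 …(+4); best=11250 via (C,hash)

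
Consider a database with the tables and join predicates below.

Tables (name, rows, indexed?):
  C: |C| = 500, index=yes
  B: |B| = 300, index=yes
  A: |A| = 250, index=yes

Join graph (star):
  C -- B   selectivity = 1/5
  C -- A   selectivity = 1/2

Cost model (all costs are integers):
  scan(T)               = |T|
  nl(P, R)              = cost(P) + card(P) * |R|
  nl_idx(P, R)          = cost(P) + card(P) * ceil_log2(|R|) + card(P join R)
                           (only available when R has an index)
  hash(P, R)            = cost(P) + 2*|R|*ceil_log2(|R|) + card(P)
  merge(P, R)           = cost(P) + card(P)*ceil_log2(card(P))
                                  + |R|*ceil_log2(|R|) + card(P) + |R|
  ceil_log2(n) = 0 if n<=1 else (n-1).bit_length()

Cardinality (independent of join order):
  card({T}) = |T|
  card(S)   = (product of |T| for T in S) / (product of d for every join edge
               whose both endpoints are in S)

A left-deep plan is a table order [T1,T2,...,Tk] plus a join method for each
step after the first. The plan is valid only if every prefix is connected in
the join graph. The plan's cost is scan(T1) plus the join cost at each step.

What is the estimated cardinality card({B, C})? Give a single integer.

Tables in S: B(300), C(500)
Edges inside S: C-B(d=5)
numerator = 300 * 500 = 150000
denominator = 5 = 5
card(S) = 150000 / 5 = 30000

30000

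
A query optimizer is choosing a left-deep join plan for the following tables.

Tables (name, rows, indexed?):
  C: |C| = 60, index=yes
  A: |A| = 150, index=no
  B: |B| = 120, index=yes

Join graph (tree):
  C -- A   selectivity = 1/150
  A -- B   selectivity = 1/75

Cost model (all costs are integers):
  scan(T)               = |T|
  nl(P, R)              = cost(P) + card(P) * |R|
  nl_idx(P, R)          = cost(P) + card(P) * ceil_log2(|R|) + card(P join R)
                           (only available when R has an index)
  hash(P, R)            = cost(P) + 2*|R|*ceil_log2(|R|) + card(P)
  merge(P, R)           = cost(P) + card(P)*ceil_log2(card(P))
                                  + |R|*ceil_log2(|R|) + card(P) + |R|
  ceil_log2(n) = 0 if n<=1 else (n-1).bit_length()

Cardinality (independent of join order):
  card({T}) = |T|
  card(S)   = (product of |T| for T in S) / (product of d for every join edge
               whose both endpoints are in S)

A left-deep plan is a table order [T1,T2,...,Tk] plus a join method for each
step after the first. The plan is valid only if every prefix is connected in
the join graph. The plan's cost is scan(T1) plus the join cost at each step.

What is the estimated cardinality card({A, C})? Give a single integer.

60

Tables in S: A(150), C(60)
Edges inside S: C-A(d=150)
numerator = 150 * 60 = 9000
denominator = 150 = 150
card(S) = 9000 / 150 = 60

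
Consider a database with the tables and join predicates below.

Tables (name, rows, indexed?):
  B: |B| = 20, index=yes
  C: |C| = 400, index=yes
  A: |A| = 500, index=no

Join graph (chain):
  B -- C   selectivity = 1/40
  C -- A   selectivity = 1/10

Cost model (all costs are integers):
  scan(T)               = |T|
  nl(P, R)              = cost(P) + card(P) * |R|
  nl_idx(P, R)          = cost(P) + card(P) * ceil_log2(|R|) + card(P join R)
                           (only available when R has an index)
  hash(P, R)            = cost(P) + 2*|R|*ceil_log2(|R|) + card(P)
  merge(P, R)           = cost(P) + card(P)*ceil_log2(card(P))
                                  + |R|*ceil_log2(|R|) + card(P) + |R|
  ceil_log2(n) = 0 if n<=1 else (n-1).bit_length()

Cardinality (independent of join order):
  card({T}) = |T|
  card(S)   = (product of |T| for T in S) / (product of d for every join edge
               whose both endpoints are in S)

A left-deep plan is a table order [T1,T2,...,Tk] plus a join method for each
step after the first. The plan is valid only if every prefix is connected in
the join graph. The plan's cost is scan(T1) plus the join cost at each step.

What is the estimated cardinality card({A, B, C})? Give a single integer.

10000

Tables in S: A(500), B(20), C(400)
Edges inside S: B-C(d=40), C-A(d=10)
numerator = 500 * 20 * 400 = 4000000
denominator = 40 * 10 = 400
card(S) = 4000000 / 400 = 10000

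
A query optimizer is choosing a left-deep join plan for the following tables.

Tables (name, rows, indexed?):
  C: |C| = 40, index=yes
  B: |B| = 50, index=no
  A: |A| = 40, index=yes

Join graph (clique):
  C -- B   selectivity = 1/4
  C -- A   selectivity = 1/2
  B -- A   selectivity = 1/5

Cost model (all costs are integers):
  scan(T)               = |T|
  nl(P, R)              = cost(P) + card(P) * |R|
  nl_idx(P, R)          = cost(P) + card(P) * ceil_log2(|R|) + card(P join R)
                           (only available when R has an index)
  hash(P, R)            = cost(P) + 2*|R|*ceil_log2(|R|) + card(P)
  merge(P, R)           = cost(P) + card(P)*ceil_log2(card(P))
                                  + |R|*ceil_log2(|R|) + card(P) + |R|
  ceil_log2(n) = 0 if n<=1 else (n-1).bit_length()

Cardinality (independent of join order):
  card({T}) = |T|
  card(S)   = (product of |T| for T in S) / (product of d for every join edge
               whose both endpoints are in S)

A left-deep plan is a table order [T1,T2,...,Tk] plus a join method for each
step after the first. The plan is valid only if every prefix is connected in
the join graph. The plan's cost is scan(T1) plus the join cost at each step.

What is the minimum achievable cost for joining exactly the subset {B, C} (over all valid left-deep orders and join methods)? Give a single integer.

Selinger DP over subsets of {B,C}:
  {C}: scan cost=40, card=40
  {B}: scan cost=50, card=50
  {BC}: card=500; try (C,hash)→580, (B,merge)→670, (C,merge)→680, (B,hash)→680, (C,nl_idx)→850, (B,nl)→2040 …(+1); best=580 via (C,hash)

580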